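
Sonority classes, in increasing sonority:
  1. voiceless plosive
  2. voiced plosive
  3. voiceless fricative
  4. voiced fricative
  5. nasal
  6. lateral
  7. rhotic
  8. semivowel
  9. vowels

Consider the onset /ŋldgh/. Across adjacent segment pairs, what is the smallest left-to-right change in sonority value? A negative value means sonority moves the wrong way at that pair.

-4

/ŋ/ — nasal, sonority 5.
/l/ — lateral, sonority 6.
/d/ — voiced plosive, sonority 2.
/g/ — voiced plosive, sonority 2.
/h/ — voiceless fricative, sonority 3.
/ŋ/→/l/: change +1.
/l/→/d/: change -4.
/d/→/g/: change +0.
/g/→/h/: change +1.
Minimum = -4.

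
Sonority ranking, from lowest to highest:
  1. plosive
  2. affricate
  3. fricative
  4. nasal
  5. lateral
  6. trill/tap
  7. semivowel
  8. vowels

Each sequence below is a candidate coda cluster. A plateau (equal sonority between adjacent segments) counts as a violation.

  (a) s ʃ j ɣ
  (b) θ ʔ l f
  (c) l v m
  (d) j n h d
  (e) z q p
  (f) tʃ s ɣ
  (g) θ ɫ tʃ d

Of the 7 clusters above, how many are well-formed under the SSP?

1

(a) sonority 3-3-7-3: ill-formed.
(b) sonority 3-1-5-3: ill-formed.
(c) sonority 5-3-4: ill-formed.
(d) sonority 7-4-3-1: well-formed.
(e) sonority 3-1-1: ill-formed.
(f) sonority 2-3-3: ill-formed.
(g) sonority 3-5-2-1: ill-formed.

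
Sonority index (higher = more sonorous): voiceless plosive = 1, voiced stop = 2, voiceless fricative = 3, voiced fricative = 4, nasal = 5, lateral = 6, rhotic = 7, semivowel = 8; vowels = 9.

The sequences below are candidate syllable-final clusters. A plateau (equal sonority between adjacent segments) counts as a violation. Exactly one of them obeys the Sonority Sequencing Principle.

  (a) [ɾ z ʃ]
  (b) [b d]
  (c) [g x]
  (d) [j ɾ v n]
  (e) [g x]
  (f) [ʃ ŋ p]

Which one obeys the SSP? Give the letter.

a

(a) 7-4-3 → obeys
(b) 2-2 → violates
(c) 2-3 → violates
(d) 8-7-4-5 → violates
(e) 2-3 → violates
(f) 3-5-1 → violates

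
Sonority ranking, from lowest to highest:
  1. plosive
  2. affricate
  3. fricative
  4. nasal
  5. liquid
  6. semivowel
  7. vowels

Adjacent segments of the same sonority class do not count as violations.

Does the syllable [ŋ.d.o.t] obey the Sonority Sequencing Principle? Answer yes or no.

no

Onset: /ŋ/ is a nasal (sonority 4), /d/ is a plosive (sonority 1); then the nucleus /o/ (sonority 7).
Onset profile 4-1-7 — does not rise throughout.
Coda: /t/ is a plosive (sonority 1).
Coda profile 7-1 — falls from the nucleus.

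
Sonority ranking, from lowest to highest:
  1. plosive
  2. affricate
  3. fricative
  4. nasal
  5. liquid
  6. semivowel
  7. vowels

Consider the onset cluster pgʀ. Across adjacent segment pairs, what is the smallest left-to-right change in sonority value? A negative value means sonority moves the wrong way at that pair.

0

/p/ is a plosive (sonority 1).
/g/ is a plosive (sonority 1).
/ʀ/ is a liquid (sonority 5).
/p/→/g/: change +0.
/g/→/ʀ/: change +4.
Minimum = 0.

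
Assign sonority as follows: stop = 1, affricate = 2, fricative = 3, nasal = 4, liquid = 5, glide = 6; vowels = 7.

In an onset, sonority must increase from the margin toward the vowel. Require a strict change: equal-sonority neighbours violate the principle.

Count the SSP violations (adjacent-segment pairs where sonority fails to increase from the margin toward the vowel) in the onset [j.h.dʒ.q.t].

4

/j/: glide = 6.
/h/: fricative = 3.
/dʒ/: affricate = 2.
/q/: stop = 1.
/t/: stop = 1.
/j/→/h/: 6→3 (does not rise) — violation.
/h/→/dʒ/: 3→2 (does not rise) — violation.
/dʒ/→/q/: 2→1 (does not rise) — violation.
/q/→/t/: 1→1 (plateau) — violation.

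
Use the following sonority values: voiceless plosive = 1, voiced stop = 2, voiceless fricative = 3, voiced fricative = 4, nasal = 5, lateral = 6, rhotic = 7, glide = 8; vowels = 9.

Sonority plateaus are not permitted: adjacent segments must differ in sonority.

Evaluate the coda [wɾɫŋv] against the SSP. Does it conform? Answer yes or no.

yes

/w/: glide = 8.
/ɾ/: rhotic = 7.
/ɫ/: lateral = 6.
/ŋ/: nasal = 5.
/v/: voiced fricative = 4.
The profile 8-7-6-5-4 strictly falls, so the coda satisfies the SSP.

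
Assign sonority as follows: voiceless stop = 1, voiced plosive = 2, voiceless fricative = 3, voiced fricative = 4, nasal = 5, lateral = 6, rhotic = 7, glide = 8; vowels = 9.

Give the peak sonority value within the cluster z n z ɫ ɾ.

/z/ is a voiced fricative (sonority 4).
/n/ is a nasal (sonority 5).
/z/ is a voiced fricative (sonority 4).
/ɫ/ is a lateral (sonority 6).
/ɾ/ is a rhotic (sonority 7).
The maximum is 7.

7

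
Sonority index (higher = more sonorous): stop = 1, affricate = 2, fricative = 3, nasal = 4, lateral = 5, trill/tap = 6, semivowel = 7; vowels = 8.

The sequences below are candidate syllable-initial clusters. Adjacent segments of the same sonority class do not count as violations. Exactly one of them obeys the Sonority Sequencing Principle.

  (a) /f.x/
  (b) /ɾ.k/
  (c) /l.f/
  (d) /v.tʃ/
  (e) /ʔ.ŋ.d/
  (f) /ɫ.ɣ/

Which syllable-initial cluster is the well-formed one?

a

(a) /f.x/: profile 3-3 — obeys.
(b) /ɾ.k/: profile 6-1 — violates.
(c) /l.f/: profile 5-3 — violates.
(d) /v.tʃ/: profile 3-2 — violates.
(e) /ʔ.ŋ.d/: profile 1-4-1 — violates.
(f) /ɫ.ɣ/: profile 5-3 — violates.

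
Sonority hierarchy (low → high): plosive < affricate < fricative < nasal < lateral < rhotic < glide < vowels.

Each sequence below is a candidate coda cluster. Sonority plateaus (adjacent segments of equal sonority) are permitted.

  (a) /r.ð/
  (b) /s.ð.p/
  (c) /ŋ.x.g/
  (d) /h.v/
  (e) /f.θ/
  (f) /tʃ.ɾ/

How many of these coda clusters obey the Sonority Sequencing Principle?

5

(a) /r.ð/: profile 6-3 — obeys.
(b) /s.ð.p/: profile 3-3-1 — obeys.
(c) /ŋ.x.g/: profile 4-3-1 — obeys.
(d) /h.v/: profile 3-3 — obeys.
(e) /f.θ/: profile 3-3 — obeys.
(f) /tʃ.ɾ/: profile 2-6 — violates.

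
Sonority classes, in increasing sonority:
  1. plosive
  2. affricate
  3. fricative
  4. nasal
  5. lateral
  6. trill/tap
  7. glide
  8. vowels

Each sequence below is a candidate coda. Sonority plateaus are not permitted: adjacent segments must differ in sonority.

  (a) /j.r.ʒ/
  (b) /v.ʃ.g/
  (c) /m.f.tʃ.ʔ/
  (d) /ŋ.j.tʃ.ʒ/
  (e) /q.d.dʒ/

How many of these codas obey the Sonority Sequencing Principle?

2

(a) 7-6-3 → obeys
(b) 3-3-1 → violates
(c) 4-3-2-1 → obeys
(d) 4-7-2-3 → violates
(e) 1-1-2 → violates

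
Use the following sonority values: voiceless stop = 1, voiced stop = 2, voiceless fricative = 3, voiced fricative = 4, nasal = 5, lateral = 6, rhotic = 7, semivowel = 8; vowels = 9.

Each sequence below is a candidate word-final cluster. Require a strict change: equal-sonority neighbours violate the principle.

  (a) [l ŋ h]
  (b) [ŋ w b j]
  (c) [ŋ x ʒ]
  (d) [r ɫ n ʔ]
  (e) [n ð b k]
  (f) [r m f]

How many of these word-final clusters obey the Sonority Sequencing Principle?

4

(a) 6-5-3 → obeys
(b) 5-8-2-8 → violates
(c) 5-3-4 → violates
(d) 7-6-5-1 → obeys
(e) 5-4-2-1 → obeys
(f) 7-5-3 → obeys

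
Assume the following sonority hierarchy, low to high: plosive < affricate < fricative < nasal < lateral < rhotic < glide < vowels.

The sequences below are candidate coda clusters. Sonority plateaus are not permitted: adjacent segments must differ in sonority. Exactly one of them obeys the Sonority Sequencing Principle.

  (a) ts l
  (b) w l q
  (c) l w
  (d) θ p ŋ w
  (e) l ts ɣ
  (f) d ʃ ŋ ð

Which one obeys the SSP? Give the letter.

(a) 2-5 → violates
(b) 7-5-1 → obeys
(c) 5-7 → violates
(d) 3-1-4-7 → violates
(e) 5-2-3 → violates
(f) 1-3-4-3 → violates

b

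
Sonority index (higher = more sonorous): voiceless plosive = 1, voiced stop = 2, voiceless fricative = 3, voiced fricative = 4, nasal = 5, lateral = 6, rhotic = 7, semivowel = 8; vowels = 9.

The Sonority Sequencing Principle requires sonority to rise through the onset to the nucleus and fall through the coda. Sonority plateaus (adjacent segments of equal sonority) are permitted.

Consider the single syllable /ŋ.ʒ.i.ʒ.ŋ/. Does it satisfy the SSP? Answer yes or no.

Onset: /ŋ/ is a nasal (sonority 5), /ʒ/ is a voiced fricative (sonority 4); then the nucleus /i/ (sonority 9).
Onset profile 5-4-9 — does not rise throughout.
Coda: /ʒ/ is a voiced fricative (sonority 4), /ŋ/ is a nasal (sonority 5).
Coda profile 9-4-5 — does not fall throughout.

no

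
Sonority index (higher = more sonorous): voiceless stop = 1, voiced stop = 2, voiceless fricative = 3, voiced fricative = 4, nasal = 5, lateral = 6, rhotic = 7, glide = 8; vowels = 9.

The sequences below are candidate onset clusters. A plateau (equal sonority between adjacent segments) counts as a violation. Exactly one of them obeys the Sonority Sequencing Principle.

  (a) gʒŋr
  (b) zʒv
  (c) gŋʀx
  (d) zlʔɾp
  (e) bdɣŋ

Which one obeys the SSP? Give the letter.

a

(a) sonority 2-4-5-7: well-formed.
(b) sonority 4-4-4: ill-formed.
(c) sonority 2-5-7-3: ill-formed.
(d) sonority 4-6-1-7-1: ill-formed.
(e) sonority 2-2-4-5: ill-formed.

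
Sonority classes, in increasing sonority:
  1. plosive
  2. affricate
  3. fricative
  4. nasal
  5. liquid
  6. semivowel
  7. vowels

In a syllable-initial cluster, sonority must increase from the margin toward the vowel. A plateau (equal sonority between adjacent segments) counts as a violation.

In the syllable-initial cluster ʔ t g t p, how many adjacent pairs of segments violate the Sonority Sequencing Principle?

4

/ʔ/ — plosive, sonority 1.
/t/ — plosive, sonority 1.
/g/ — plosive, sonority 1.
/t/ — plosive, sonority 1.
/p/ — plosive, sonority 1.
/ʔ/→/t/: 1→1 (plateau) — violation.
/t/→/g/: 1→1 (plateau) — violation.
/g/→/t/: 1→1 (plateau) — violation.
/t/→/p/: 1→1 (plateau) — violation.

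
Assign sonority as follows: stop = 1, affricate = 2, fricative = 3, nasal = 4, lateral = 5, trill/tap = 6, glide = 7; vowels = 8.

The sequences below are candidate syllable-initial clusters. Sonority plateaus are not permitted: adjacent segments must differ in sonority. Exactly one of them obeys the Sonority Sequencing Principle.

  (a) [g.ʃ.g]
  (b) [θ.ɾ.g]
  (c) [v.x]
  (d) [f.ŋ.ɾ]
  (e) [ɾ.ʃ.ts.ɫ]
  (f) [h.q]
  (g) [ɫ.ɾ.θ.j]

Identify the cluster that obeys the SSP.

d

(a) [g.ʃ.g]: profile 1-3-1 — violates.
(b) [θ.ɾ.g]: profile 3-6-1 — violates.
(c) [v.x]: profile 3-3 — violates.
(d) [f.ŋ.ɾ]: profile 3-4-6 — obeys.
(e) [ɾ.ʃ.ts.ɫ]: profile 6-3-2-5 — violates.
(f) [h.q]: profile 3-1 — violates.
(g) [ɫ.ɾ.θ.j]: profile 5-6-3-7 — violates.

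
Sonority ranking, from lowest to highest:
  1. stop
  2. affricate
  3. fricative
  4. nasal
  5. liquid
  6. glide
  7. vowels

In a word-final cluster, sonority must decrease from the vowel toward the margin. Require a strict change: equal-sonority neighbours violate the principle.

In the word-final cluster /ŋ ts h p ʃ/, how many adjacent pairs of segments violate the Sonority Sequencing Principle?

/ŋ/ — nasal, sonority 4.
/ts/ — affricate, sonority 2.
/h/ — fricative, sonority 3.
/p/ — stop, sonority 1.
/ʃ/ — fricative, sonority 3.
/ŋ/→/ts/: 4→2 (falls) — ok.
/ts/→/h/: 2→3 (does not fall) — violation.
/h/→/p/: 3→1 (falls) — ok.
/p/→/ʃ/: 1→3 (does not fall) — violation.

2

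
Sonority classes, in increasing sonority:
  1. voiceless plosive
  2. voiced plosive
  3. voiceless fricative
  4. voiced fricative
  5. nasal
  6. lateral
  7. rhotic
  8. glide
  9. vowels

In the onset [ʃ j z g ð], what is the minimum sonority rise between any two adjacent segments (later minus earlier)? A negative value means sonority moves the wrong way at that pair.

/ʃ/: voiceless fricative = 3.
/j/: glide = 8.
/z/: voiced fricative = 4.
/g/: voiced plosive = 2.
/ð/: voiced fricative = 4.
/ʃ/→/j/: change +5.
/j/→/z/: change -4.
/z/→/g/: change -2.
/g/→/ð/: change +2.
Minimum = -4.

-4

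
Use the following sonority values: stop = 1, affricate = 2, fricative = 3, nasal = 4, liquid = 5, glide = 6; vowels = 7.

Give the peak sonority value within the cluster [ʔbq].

/ʔ/: stop = 1.
/b/: stop = 1.
/q/: stop = 1.
The maximum is 1.

1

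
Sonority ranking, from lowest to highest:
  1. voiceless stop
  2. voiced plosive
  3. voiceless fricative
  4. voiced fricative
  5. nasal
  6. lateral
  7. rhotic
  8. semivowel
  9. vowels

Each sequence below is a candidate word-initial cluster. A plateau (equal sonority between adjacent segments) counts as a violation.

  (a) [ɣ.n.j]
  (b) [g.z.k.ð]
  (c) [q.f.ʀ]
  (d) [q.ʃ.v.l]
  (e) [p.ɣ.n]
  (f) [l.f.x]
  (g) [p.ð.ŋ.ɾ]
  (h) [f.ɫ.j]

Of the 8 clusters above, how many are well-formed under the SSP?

(a) 4-5-8 → obeys
(b) 2-4-1-4 → violates
(c) 1-3-7 → obeys
(d) 1-3-4-6 → obeys
(e) 1-4-5 → obeys
(f) 6-3-3 → violates
(g) 1-4-5-7 → obeys
(h) 3-6-8 → obeys

6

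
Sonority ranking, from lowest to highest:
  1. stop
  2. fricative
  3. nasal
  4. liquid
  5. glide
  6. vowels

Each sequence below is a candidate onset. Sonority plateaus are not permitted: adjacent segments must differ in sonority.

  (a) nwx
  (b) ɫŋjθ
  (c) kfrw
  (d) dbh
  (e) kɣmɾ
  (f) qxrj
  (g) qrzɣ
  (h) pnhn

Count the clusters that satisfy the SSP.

3

(a) sonority 3-5-2: ill-formed.
(b) sonority 4-3-5-2: ill-formed.
(c) sonority 1-2-4-5: well-formed.
(d) sonority 1-1-2: ill-formed.
(e) sonority 1-2-3-4: well-formed.
(f) sonority 1-2-4-5: well-formed.
(g) sonority 1-4-2-2: ill-formed.
(h) sonority 1-3-2-3: ill-formed.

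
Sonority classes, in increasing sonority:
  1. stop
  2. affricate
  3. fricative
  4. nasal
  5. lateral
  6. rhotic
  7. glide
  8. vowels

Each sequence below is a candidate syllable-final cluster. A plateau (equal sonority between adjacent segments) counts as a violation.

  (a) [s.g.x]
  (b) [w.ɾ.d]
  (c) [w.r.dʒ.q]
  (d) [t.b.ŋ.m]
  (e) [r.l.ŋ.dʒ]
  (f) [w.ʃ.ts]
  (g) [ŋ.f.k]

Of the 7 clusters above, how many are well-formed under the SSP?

(a) sonority 3-1-3: ill-formed.
(b) sonority 7-6-1: well-formed.
(c) sonority 7-6-2-1: well-formed.
(d) sonority 1-1-4-4: ill-formed.
(e) sonority 6-5-4-2: well-formed.
(f) sonority 7-3-2: well-formed.
(g) sonority 4-3-1: well-formed.

5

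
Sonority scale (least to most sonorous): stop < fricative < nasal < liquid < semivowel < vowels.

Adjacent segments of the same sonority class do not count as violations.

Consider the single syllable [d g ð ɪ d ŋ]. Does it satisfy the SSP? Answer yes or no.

no

Onset: /d/ is a stop (sonority 1), /g/ is a stop (sonority 1), /ð/ is a fricative (sonority 2); then the nucleus /ɪ/ (sonority 6).
Onset profile 1-1-2-6 — rises to the nucleus.
Coda: /d/ is a stop (sonority 1), /ŋ/ is a nasal (sonority 3).
Coda profile 6-1-3 — does not fall throughout.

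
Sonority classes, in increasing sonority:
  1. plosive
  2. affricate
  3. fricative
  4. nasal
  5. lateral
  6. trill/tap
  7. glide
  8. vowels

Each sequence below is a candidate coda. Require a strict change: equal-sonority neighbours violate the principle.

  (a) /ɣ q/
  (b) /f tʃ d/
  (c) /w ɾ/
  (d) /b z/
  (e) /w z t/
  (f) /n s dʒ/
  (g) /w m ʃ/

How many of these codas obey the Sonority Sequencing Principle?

6

(a) /ɣ q/: profile 3-1 — obeys.
(b) /f tʃ d/: profile 3-2-1 — obeys.
(c) /w ɾ/: profile 7-6 — obeys.
(d) /b z/: profile 1-3 — violates.
(e) /w z t/: profile 7-3-1 — obeys.
(f) /n s dʒ/: profile 4-3-2 — obeys.
(g) /w m ʃ/: profile 7-4-3 — obeys.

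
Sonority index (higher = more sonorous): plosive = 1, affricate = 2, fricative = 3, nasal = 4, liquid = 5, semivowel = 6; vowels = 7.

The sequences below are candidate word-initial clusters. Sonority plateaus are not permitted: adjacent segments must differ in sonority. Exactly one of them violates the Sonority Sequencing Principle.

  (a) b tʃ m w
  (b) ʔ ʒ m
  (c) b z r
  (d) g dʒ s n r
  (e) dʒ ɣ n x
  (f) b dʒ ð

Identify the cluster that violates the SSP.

(a) sonority 1-2-4-6: well-formed.
(b) sonority 1-3-4: well-formed.
(c) sonority 1-3-5: well-formed.
(d) sonority 1-2-3-4-5: well-formed.
(e) sonority 2-3-4-3: ill-formed.
(f) sonority 1-2-3: well-formed.

e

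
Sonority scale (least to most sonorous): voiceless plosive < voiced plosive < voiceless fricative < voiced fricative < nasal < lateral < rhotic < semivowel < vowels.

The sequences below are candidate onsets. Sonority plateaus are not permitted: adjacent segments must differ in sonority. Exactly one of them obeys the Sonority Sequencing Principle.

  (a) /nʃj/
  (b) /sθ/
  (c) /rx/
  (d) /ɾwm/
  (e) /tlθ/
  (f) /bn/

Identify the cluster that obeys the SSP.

f

(a) sonority 5-3-8: ill-formed.
(b) sonority 3-3: ill-formed.
(c) sonority 7-3: ill-formed.
(d) sonority 7-8-5: ill-formed.
(e) sonority 1-6-3: ill-formed.
(f) sonority 2-5: well-formed.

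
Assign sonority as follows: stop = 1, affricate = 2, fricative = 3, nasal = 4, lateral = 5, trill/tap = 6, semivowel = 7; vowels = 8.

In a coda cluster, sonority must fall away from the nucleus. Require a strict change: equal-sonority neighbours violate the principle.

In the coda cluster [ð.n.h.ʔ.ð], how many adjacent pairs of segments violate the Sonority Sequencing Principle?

2

/ð/: fricative = 3.
/n/: nasal = 4.
/h/: fricative = 3.
/ʔ/: stop = 1.
/ð/: fricative = 3.
/ð/→/n/: 3→4 (does not fall) — violation.
/n/→/h/: 4→3 (falls) — ok.
/h/→/ʔ/: 3→1 (falls) — ok.
/ʔ/→/ð/: 1→3 (does not fall) — violation.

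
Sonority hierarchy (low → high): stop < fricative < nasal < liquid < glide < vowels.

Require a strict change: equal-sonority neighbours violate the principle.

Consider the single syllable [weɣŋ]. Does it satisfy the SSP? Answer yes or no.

Onset: /w/ is a glide (sonority 5); then the nucleus /e/ (sonority 6).
Onset profile 5-6 — rises to the nucleus.
Coda: /ɣ/ is a fricative (sonority 2), /ŋ/ is a nasal (sonority 3).
Coda profile 6-2-3 — does not strictly fall throughout.

no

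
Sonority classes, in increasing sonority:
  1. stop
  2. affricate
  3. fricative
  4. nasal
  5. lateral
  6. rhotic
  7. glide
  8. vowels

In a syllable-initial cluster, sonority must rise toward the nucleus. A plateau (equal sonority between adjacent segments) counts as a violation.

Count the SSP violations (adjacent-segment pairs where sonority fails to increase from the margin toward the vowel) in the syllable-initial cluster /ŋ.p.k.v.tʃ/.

/ŋ/ — nasal, sonority 4.
/p/ — stop, sonority 1.
/k/ — stop, sonority 1.
/v/ — fricative, sonority 3.
/tʃ/ — affricate, sonority 2.
/ŋ/→/p/: 4→1 (does not rise) — violation.
/p/→/k/: 1→1 (plateau) — violation.
/k/→/v/: 1→3 (rises) — ok.
/v/→/tʃ/: 3→2 (does not rise) — violation.

3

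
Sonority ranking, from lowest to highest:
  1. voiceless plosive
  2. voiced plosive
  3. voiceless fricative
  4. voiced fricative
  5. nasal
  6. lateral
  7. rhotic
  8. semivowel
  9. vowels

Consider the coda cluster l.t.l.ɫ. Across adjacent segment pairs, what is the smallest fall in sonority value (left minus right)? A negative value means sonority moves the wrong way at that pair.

/l/: lateral = 6.
/t/: voiceless plosive = 1.
/l/: lateral = 6.
/ɫ/: lateral = 6.
/l/→/t/: change +5.
/t/→/l/: change -5.
/l/→/ɫ/: change +0.
Minimum = -5.

-5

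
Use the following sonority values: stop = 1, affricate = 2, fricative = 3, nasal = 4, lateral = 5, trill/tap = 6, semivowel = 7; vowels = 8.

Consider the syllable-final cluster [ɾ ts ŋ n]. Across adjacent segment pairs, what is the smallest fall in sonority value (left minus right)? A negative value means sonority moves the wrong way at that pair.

-2

/ɾ/ — trill/tap, sonority 6.
/ts/ — affricate, sonority 2.
/ŋ/ — nasal, sonority 4.
/n/ — nasal, sonority 4.
/ɾ/→/ts/: change +4.
/ts/→/ŋ/: change -2.
/ŋ/→/n/: change +0.
Minimum = -2.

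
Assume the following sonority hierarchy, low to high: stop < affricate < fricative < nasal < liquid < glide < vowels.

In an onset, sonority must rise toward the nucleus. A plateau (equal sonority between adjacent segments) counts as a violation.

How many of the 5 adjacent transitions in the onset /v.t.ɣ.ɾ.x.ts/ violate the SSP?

3

/v/ is a fricative (sonority 3).
/t/ is a stop (sonority 1).
/ɣ/ is a fricative (sonority 3).
/ɾ/ is a liquid (sonority 5).
/x/ is a fricative (sonority 3).
/ts/ is an affricate (sonority 2).
/v/→/t/: 3→1 (does not rise) — violation.
/t/→/ɣ/: 1→3 (rises) — ok.
/ɣ/→/ɾ/: 3→5 (rises) — ok.
/ɾ/→/x/: 5→3 (does not rise) — violation.
/x/→/ts/: 3→2 (does not rise) — violation.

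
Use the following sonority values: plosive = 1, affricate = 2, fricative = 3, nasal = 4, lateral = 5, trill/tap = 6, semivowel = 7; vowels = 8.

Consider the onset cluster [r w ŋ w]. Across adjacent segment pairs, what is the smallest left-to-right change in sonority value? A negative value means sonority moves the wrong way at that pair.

-3

/r/: trill/tap = 6.
/w/: semivowel = 7.
/ŋ/: nasal = 4.
/w/: semivowel = 7.
/r/→/w/: change +1.
/w/→/ŋ/: change -3.
/ŋ/→/w/: change +3.
Minimum = -3.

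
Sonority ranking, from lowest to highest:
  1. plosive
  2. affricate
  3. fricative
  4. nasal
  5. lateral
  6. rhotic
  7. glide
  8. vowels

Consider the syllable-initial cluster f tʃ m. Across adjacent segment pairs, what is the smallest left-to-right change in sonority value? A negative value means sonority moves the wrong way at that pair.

-1

/f/ — fricative, sonority 3.
/tʃ/ — affricate, sonority 2.
/m/ — nasal, sonority 4.
/f/→/tʃ/: change -1.
/tʃ/→/m/: change +2.
Minimum = -1.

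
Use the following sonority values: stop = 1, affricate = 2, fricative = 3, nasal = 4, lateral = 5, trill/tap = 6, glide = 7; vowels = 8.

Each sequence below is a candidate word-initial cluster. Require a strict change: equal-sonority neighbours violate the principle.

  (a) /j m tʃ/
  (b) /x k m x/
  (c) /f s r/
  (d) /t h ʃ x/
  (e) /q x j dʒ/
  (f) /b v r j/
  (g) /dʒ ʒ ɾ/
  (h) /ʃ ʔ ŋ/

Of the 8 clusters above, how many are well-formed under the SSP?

(a) 7-4-2 → violates
(b) 3-1-4-3 → violates
(c) 3-3-6 → violates
(d) 1-3-3-3 → violates
(e) 1-3-7-2 → violates
(f) 1-3-6-7 → obeys
(g) 2-3-6 → obeys
(h) 3-1-4 → violates

2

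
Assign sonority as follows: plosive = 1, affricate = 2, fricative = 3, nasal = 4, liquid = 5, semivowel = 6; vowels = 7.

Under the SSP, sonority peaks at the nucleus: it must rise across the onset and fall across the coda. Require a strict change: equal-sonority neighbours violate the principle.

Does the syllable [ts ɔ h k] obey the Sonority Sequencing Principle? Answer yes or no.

Onset: /ts/ is an affricate (sonority 2); then the nucleus /ɔ/ (sonority 7).
Onset profile 2-7 — rises to the nucleus.
Coda: /h/ is a fricative (sonority 3), /k/ is a plosive (sonority 1).
Coda profile 7-3-1 — falls from the nucleus.

yes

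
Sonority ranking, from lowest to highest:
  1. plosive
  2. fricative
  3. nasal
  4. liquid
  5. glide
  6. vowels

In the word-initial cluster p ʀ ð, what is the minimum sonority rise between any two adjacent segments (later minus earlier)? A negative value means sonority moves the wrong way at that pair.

/p/ is a plosive (sonority 1).
/ʀ/ is a liquid (sonority 4).
/ð/ is a fricative (sonority 2).
/p/→/ʀ/: change +3.
/ʀ/→/ð/: change -2.
Minimum = -2.

-2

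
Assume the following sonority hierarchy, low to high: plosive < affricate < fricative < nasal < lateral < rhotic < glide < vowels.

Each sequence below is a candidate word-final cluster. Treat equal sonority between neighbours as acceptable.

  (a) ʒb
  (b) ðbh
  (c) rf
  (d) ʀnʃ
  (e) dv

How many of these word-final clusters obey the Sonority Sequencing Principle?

(a) 3-1 → obeys
(b) 3-1-3 → violates
(c) 6-3 → obeys
(d) 6-4-3 → obeys
(e) 1-3 → violates

3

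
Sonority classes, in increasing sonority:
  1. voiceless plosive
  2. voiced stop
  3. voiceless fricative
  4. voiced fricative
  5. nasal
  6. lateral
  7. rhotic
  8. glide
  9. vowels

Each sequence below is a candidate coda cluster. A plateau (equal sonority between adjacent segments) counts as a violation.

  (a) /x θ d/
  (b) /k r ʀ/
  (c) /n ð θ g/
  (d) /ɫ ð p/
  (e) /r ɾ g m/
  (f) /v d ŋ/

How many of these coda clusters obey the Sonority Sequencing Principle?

2

(a) sonority 3-3-2: ill-formed.
(b) sonority 1-7-7: ill-formed.
(c) sonority 5-4-3-2: well-formed.
(d) sonority 6-4-1: well-formed.
(e) sonority 7-7-2-5: ill-formed.
(f) sonority 4-2-5: ill-formed.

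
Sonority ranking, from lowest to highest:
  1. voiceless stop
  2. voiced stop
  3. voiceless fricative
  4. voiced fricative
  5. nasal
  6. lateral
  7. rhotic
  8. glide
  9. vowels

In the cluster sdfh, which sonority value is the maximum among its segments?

3

/s/: voiceless fricative = 3.
/d/: voiced stop = 2.
/f/: voiceless fricative = 3.
/h/: voiceless fricative = 3.
The maximum is 3.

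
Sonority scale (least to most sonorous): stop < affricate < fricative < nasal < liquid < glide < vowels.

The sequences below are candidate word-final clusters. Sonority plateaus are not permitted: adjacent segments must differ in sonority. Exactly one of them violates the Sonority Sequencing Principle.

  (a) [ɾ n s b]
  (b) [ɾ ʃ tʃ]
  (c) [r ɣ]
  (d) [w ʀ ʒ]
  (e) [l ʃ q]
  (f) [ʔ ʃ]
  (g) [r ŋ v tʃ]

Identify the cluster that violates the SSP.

f

(a) sonority 5-4-3-1: well-formed.
(b) sonority 5-3-2: well-formed.
(c) sonority 5-3: well-formed.
(d) sonority 6-5-3: well-formed.
(e) sonority 5-3-1: well-formed.
(f) sonority 1-3: ill-formed.
(g) sonority 5-4-3-2: well-formed.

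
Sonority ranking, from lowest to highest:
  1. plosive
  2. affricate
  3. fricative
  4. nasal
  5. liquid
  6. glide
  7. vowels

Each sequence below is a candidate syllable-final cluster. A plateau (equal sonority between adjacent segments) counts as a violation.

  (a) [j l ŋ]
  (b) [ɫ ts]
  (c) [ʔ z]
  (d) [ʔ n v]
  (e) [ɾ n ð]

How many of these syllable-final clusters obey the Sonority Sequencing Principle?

(a) sonority 6-5-4: well-formed.
(b) sonority 5-2: well-formed.
(c) sonority 1-3: ill-formed.
(d) sonority 1-4-3: ill-formed.
(e) sonority 5-4-3: well-formed.

3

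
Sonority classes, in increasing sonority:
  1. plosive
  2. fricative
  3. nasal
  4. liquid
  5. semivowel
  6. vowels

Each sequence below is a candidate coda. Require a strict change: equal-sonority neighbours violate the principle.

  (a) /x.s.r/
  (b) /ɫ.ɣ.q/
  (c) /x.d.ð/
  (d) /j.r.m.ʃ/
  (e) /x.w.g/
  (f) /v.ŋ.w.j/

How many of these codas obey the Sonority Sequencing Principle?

2

(a) 2-2-4 → violates
(b) 4-2-1 → obeys
(c) 2-1-2 → violates
(d) 5-4-3-2 → obeys
(e) 2-5-1 → violates
(f) 2-3-5-5 → violates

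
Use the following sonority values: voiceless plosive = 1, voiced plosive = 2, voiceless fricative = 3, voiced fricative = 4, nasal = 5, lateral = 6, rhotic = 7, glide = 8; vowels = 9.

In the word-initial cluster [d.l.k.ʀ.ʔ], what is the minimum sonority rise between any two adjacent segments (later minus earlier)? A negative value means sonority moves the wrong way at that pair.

/d/ is a voiced plosive (sonority 2).
/l/ is a lateral (sonority 6).
/k/ is a voiceless plosive (sonority 1).
/ʀ/ is a rhotic (sonority 7).
/ʔ/ is a voiceless plosive (sonority 1).
/d/→/l/: change +4.
/l/→/k/: change -5.
/k/→/ʀ/: change +6.
/ʀ/→/ʔ/: change -6.
Minimum = -6.

-6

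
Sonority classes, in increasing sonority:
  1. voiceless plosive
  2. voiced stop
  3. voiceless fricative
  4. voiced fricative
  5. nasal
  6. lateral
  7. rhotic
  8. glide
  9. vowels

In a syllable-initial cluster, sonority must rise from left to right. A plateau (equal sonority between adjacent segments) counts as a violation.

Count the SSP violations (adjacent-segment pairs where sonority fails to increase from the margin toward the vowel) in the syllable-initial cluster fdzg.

2

/f/ — voiceless fricative, sonority 3.
/d/ — voiced stop, sonority 2.
/z/ — voiced fricative, sonority 4.
/g/ — voiced stop, sonority 2.
/f/→/d/: 3→2 (does not rise) — violation.
/d/→/z/: 2→4 (rises) — ok.
/z/→/g/: 4→2 (does not rise) — violation.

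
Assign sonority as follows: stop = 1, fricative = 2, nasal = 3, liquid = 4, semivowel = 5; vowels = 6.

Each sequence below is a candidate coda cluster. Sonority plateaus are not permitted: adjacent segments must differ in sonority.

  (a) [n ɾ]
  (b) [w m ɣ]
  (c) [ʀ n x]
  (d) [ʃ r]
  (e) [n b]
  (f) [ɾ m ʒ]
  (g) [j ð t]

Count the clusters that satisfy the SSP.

5

(a) [n ɾ]: profile 3-4 — violates.
(b) [w m ɣ]: profile 5-3-2 — obeys.
(c) [ʀ n x]: profile 4-3-2 — obeys.
(d) [ʃ r]: profile 2-4 — violates.
(e) [n b]: profile 3-1 — obeys.
(f) [ɾ m ʒ]: profile 4-3-2 — obeys.
(g) [j ð t]: profile 5-2-1 — obeys.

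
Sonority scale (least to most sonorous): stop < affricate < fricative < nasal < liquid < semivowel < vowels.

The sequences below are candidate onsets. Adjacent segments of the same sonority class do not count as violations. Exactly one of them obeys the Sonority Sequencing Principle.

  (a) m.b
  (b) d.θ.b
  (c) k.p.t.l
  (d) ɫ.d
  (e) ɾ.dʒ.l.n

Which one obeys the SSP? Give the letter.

c

(a) sonority 4-1: ill-formed.
(b) sonority 1-3-1: ill-formed.
(c) sonority 1-1-1-5: well-formed.
(d) sonority 5-1: ill-formed.
(e) sonority 5-2-5-4: ill-formed.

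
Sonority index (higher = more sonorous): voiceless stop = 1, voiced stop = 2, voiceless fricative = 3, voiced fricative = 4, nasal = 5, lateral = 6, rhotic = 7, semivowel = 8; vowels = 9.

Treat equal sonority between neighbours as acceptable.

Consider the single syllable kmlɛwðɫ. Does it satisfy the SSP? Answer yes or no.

Onset: /k/ is a voiceless stop (sonority 1), /m/ is a nasal (sonority 5), /l/ is a lateral (sonority 6); then the nucleus /ɛ/ (sonority 9).
Onset profile 1-5-6-9 — rises to the nucleus.
Coda: /w/ is a semivowel (sonority 8), /ð/ is a voiced fricative (sonority 4), /ɫ/ is a lateral (sonority 6).
Coda profile 9-8-4-6 — does not fall throughout.

no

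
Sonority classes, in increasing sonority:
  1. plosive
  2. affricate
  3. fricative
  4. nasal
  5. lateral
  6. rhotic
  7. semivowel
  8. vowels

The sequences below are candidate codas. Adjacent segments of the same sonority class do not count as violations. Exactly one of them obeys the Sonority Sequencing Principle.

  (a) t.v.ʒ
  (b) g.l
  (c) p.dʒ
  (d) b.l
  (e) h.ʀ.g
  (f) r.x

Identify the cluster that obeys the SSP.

f

(a) 1-3-3 → violates
(b) 1-5 → violates
(c) 1-2 → violates
(d) 1-5 → violates
(e) 3-6-1 → violates
(f) 6-3 → obeys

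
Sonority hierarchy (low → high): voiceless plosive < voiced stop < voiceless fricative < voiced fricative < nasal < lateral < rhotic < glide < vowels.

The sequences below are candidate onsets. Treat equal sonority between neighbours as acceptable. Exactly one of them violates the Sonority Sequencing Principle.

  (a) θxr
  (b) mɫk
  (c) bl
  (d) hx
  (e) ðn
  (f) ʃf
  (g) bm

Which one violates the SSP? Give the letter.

(a) 3-3-7 → obeys
(b) 5-6-1 → violates
(c) 2-6 → obeys
(d) 3-3 → obeys
(e) 4-5 → obeys
(f) 3-3 → obeys
(g) 2-5 → obeys

b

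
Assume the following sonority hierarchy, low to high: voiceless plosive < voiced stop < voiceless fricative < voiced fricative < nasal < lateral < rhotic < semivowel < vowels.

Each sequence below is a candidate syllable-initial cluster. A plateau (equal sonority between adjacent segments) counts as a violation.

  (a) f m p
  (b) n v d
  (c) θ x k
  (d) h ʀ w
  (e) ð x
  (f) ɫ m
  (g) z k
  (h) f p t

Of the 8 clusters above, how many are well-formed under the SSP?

1

(a) 3-5-1 → violates
(b) 5-4-2 → violates
(c) 3-3-1 → violates
(d) 3-7-8 → obeys
(e) 4-3 → violates
(f) 6-5 → violates
(g) 4-1 → violates
(h) 3-1-1 → violates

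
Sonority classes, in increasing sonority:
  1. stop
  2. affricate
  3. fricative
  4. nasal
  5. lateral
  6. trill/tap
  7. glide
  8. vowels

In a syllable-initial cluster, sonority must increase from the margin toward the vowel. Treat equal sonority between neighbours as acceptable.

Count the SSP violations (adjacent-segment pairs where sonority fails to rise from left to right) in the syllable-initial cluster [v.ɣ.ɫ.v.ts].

2

/v/ is a fricative (sonority 3).
/ɣ/ is a fricative (sonority 3).
/ɫ/ is a lateral (sonority 5).
/v/ is a fricative (sonority 3).
/ts/ is an affricate (sonority 2).
/v/→/ɣ/: 3→3 (plateau, allowed) — ok.
/ɣ/→/ɫ/: 3→5 (rises) — ok.
/ɫ/→/v/: 5→3 (does not rise) — violation.
/v/→/ts/: 3→2 (does not rise) — violation.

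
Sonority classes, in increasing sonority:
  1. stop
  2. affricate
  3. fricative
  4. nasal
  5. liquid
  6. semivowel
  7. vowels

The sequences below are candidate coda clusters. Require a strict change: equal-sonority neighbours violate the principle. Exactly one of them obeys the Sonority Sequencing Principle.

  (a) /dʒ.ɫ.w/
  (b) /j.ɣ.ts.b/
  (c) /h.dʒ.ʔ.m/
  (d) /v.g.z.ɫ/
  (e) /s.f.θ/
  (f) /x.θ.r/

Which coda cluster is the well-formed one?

(a) /dʒ.ɫ.w/: profile 2-5-6 — violates.
(b) /j.ɣ.ts.b/: profile 6-3-2-1 — obeys.
(c) /h.dʒ.ʔ.m/: profile 3-2-1-4 — violates.
(d) /v.g.z.ɫ/: profile 3-1-3-5 — violates.
(e) /s.f.θ/: profile 3-3-3 — violates.
(f) /x.θ.r/: profile 3-3-5 — violates.

b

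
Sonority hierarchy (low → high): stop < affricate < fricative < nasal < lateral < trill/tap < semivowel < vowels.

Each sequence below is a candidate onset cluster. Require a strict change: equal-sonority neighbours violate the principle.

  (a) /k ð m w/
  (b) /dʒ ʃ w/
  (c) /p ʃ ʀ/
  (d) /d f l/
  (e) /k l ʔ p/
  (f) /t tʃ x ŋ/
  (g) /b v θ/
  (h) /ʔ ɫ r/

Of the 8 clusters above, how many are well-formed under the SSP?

(a) 1-3-4-7 → obeys
(b) 2-3-7 → obeys
(c) 1-3-6 → obeys
(d) 1-3-5 → obeys
(e) 1-5-1-1 → violates
(f) 1-2-3-4 → obeys
(g) 1-3-3 → violates
(h) 1-5-6 → obeys

6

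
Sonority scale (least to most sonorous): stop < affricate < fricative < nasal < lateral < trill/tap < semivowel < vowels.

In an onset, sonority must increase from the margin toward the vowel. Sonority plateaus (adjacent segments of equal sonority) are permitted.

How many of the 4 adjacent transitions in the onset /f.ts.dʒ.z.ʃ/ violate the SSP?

/f/: fricative = 3.
/ts/: affricate = 2.
/dʒ/: affricate = 2.
/z/: fricative = 3.
/ʃ/: fricative = 3.
/f/→/ts/: 3→2 (does not rise) — violation.
/ts/→/dʒ/: 2→2 (plateau, allowed) — ok.
/dʒ/→/z/: 2→3 (rises) — ok.
/z/→/ʃ/: 3→3 (plateau, allowed) — ok.

1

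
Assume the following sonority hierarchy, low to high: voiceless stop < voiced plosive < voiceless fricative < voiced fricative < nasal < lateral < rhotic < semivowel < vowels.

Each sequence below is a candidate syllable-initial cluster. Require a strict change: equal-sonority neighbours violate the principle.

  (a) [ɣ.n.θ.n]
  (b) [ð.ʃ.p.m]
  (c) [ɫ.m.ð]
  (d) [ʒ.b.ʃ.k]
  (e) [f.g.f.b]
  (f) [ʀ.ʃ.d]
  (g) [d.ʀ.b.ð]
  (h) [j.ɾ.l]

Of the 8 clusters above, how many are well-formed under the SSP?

(a) sonority 4-5-3-5: ill-formed.
(b) sonority 4-3-1-5: ill-formed.
(c) sonority 6-5-4: ill-formed.
(d) sonority 4-2-3-1: ill-formed.
(e) sonority 3-2-3-2: ill-formed.
(f) sonority 7-3-2: ill-formed.
(g) sonority 2-7-2-4: ill-formed.
(h) sonority 8-7-6: ill-formed.

0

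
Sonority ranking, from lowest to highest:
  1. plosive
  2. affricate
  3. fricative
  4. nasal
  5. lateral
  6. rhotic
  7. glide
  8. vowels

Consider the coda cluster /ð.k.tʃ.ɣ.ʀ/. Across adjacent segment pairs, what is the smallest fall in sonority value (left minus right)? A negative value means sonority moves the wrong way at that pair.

/ð/: fricative = 3.
/k/: plosive = 1.
/tʃ/: affricate = 2.
/ɣ/: fricative = 3.
/ʀ/: rhotic = 6.
/ð/→/k/: change +2.
/k/→/tʃ/: change -1.
/tʃ/→/ɣ/: change -1.
/ɣ/→/ʀ/: change -3.
Minimum = -3.

-3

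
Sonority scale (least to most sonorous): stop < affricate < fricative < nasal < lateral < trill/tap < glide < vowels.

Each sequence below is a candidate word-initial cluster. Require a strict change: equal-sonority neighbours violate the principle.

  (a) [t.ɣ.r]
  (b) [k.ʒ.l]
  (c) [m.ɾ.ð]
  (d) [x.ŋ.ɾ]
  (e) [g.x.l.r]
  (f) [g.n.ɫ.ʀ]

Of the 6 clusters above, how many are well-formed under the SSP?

(a) sonority 1-3-6: well-formed.
(b) sonority 1-3-5: well-formed.
(c) sonority 4-6-3: ill-formed.
(d) sonority 3-4-6: well-formed.
(e) sonority 1-3-5-6: well-formed.
(f) sonority 1-4-5-6: well-formed.

5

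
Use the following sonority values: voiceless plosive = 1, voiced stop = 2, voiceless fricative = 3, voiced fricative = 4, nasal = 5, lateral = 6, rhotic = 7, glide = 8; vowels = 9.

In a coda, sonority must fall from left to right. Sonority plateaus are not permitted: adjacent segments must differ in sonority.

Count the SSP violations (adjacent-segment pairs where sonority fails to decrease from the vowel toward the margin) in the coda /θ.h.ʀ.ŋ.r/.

3

/θ/: voiceless fricative = 3.
/h/: voiceless fricative = 3.
/ʀ/: rhotic = 7.
/ŋ/: nasal = 5.
/r/: rhotic = 7.
/θ/→/h/: 3→3 (plateau) — violation.
/h/→/ʀ/: 3→7 (does not fall) — violation.
/ʀ/→/ŋ/: 7→5 (falls) — ok.
/ŋ/→/r/: 5→7 (does not fall) — violation.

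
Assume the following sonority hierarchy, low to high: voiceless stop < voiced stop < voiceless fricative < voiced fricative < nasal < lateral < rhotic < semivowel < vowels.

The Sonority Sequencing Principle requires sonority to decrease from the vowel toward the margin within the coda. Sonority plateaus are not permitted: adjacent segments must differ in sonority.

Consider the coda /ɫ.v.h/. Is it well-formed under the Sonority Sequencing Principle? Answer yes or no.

/ɫ/: lateral = 6.
/v/: voiced fricative = 4.
/h/: voiceless fricative = 3.
The profile 6-4-3 strictly falls, so the coda satisfies the SSP.

yes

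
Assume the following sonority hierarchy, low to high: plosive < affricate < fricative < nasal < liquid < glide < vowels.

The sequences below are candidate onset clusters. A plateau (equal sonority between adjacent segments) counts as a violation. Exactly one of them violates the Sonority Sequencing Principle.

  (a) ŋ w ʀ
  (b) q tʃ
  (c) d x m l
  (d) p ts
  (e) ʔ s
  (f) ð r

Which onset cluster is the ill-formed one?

a

(a) 4-6-5 → violates
(b) 1-2 → obeys
(c) 1-3-4-5 → obeys
(d) 1-2 → obeys
(e) 1-3 → obeys
(f) 3-5 → obeys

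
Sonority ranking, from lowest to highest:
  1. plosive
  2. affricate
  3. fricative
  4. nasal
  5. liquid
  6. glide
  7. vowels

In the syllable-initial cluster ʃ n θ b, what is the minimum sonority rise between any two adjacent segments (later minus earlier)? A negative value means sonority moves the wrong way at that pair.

/ʃ/: fricative = 3.
/n/: nasal = 4.
/θ/: fricative = 3.
/b/: plosive = 1.
/ʃ/→/n/: change +1.
/n/→/θ/: change -1.
/θ/→/b/: change -2.
Minimum = -2.

-2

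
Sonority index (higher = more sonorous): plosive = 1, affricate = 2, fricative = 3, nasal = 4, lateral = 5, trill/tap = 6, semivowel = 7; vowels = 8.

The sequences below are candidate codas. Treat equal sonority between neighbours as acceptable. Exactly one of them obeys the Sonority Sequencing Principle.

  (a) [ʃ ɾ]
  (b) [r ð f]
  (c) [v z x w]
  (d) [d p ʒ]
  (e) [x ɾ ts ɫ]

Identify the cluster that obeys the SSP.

(a) [ʃ ɾ]: profile 3-6 — violates.
(b) [r ð f]: profile 6-3-3 — obeys.
(c) [v z x w]: profile 3-3-3-7 — violates.
(d) [d p ʒ]: profile 1-1-3 — violates.
(e) [x ɾ ts ɫ]: profile 3-6-2-5 — violates.

b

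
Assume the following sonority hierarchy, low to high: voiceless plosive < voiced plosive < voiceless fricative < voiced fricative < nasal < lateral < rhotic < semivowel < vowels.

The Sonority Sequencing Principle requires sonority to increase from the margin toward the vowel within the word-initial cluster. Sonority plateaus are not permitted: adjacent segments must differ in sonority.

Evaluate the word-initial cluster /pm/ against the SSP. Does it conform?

yes

/p/: voiceless plosive = 1.
/m/: nasal = 5.
The profile 1-5 strictly rises, so the word-initial cluster satisfies the SSP.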